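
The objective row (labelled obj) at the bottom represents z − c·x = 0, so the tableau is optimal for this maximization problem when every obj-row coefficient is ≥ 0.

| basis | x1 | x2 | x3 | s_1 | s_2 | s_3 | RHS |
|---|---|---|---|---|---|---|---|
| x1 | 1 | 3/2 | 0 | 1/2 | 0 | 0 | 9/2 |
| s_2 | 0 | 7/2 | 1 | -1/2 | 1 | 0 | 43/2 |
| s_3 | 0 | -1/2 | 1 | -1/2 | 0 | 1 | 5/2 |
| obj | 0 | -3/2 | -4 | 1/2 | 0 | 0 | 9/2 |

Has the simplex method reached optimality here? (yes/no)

The obj-row has a negative entry -4 in column x3, so it is not optimal.

no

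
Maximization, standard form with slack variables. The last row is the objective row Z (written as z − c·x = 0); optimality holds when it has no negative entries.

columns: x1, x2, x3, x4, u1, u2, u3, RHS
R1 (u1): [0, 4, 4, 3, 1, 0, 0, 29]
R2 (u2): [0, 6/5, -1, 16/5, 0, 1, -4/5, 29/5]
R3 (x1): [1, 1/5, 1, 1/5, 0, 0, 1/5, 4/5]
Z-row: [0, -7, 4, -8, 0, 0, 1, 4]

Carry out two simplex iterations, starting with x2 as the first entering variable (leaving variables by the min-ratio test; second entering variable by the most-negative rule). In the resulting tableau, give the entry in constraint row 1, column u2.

1/2

Ratio test on column x2 — row 1: 29/4 = 29/4; row 2: (29/5)/(6/5) = 29/6; row 3: (4/5)/(1/5) = 4. Minimum is 4 at row 3 (x1 leaves); pivot element 1/5.
Divide row 3 by 1/5; eliminate column x2 from the other rows.
Second iteration: most negative Z-row entry is -1 in column x4, so x4 enters.
Ratio test on column x4 — row 1: entry -1 ≤ 0; row 2: 1/2 = 1/2; row 3: 4/1 = 4. Minimum is 1/2 at row 2 (u2 leaves); pivot element 2.
Divide row 2 by 2; eliminate column x4 from the other rows.
After both pivots, the entry at constraint row 1, column u2 is 1/2.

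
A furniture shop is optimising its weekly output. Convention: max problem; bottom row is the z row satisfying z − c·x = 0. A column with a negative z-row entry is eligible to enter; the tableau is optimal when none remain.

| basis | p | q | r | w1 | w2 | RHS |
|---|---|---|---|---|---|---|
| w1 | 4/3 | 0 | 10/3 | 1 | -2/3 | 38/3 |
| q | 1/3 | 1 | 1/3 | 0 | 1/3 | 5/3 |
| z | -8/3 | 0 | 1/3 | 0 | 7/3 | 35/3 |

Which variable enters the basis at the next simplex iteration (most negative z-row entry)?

p

Negative z-row entries: p: -8/3.
The most negative is -8/3 in column p, so p enters.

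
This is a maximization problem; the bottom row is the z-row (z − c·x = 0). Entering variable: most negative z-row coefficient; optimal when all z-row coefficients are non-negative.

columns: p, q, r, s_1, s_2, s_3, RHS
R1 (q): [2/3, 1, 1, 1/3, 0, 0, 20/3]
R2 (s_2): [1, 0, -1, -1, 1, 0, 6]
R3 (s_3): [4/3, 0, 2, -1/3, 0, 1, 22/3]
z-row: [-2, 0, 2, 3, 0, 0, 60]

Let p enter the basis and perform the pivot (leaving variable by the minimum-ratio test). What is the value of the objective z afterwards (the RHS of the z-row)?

Ratio test on column p — row 1: (20/3)/(2/3) = 10; row 2: 6/1 = 6; row 3: (22/3)/(4/3) = 11/2. Minimum is 11/2 at row 3 (s_3 leaves); pivot element 4/3.
Pivot on row 3; the z-row RHS becomes 60 − (-2)·(11/2) = 71.

71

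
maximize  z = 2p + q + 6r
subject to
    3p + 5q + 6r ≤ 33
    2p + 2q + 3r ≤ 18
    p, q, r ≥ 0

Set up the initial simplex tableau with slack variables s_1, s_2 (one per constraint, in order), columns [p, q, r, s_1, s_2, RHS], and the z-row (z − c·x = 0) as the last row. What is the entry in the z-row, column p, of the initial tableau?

-2

The z-row carries the negated objective coefficients: the p entry is -2.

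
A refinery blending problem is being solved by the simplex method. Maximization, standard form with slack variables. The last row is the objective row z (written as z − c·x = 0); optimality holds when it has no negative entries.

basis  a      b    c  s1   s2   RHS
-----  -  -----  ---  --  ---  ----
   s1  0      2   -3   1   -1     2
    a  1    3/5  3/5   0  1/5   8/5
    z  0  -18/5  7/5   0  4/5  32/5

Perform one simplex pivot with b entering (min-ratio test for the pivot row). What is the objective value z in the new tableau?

10

Ratio test on column b — row 1: 2/2 = 1; row 2: (8/5)/(3/5) = 8/3. Minimum is 1 at row 1 (s1 leaves); pivot element 2.
Pivot on row 1; the z-row RHS becomes 32/5 − (-18/5)·1 = 10.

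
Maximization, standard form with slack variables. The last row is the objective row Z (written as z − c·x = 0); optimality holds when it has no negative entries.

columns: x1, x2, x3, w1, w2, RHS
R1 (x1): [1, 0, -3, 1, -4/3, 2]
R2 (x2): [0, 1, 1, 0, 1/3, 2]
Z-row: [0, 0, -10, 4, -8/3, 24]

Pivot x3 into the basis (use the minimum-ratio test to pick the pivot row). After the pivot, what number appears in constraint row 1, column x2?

Ratio test on column x3 — row 1: entry -3 ≤ 0; row 2: 2/1 = 2. Minimum is 2 at row 2 (x2 leaves); pivot element 1.
Divide row 2 by 1; eliminate column x3 from the other rows.
Row 1 update in column x2: 0 − (-3)·1 = 3.

3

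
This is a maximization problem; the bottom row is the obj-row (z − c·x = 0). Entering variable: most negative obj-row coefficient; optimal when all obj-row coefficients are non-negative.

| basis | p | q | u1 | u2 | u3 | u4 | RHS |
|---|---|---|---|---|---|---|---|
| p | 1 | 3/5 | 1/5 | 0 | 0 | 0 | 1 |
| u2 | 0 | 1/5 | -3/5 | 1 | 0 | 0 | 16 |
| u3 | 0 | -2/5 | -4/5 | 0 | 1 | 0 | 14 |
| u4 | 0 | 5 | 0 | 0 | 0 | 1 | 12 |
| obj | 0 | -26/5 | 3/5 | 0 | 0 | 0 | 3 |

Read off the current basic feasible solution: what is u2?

u2 is basic (row 2); its value is the RHS of that row, 16.

16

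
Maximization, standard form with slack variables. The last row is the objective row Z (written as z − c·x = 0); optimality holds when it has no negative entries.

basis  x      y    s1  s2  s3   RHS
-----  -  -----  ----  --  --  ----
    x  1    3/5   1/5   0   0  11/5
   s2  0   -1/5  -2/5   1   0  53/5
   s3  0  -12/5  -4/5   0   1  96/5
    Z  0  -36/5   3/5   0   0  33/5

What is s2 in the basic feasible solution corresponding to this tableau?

53/5

s2 is basic (row 2); its value is the RHS of that row, 53/5.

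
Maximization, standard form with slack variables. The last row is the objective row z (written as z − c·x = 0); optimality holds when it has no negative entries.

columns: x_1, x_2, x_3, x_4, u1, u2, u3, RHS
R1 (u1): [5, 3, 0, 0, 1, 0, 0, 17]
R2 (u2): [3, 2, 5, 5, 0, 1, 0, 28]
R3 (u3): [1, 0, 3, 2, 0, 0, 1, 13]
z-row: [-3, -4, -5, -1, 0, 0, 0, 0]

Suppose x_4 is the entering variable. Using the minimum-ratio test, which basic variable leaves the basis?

Column x_4 entries and ratios — u1: 0 ≤ 0, skip; u2: 28/5 = 28/5; u3: 13/2 = 13/2.
Smallest ratio is 28/5 in the row of u2, so u2 leaves.

u2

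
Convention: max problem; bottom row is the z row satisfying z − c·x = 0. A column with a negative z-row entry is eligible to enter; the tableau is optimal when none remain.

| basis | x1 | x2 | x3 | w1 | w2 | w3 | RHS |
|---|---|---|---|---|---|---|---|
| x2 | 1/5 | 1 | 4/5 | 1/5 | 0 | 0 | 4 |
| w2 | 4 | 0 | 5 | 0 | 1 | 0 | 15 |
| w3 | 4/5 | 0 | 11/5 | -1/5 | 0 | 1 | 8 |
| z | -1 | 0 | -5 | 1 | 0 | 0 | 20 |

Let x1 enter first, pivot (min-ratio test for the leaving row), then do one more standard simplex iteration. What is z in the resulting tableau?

Ratio test on column x1 — row 1: 4/(1/5) = 20; row 2: 15/4 = 15/4; row 3: 8/(4/5) = 10. Minimum is 15/4 at row 2 (w2 leaves); pivot element 4.
Pivot on row 2; the z-row RHS becomes 20 − (-1)·(15/4) = 95/4.
Next entering variable (most negative z-row entry -15/4): x3.
Ratio test on column x3 — row 1: (13/4)/(11/20) = 65/11; row 2: (15/4)/(5/4) = 3; row 3: 5/(6/5) = 25/6. Minimum is 3 at row 2 (x1 leaves); pivot element 5/4.
After the second pivot the z-row RHS is 95/4 − (-15/4)·3 = 35.

35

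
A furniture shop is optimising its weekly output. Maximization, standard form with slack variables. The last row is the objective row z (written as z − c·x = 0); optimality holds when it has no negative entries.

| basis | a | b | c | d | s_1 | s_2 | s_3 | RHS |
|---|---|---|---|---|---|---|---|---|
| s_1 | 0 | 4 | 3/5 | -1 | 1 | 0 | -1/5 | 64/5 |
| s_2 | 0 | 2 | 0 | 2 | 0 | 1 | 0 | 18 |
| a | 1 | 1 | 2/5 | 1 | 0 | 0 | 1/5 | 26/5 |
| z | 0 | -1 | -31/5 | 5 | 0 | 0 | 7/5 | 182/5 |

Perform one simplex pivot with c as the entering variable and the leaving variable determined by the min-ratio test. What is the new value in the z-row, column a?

Ratio test on column c — row 1: (64/5)/(3/5) = 64/3; row 2: entry 0 ≤ 0; row 3: (26/5)/(2/5) = 13. Minimum is 13 at row 3 (a leaves); pivot element 2/5.
Divide row 3 by 2/5; eliminate column c from the other rows.
z-row update in column a: 0 − (-31/5)·(5/2) = 31/2.

31/2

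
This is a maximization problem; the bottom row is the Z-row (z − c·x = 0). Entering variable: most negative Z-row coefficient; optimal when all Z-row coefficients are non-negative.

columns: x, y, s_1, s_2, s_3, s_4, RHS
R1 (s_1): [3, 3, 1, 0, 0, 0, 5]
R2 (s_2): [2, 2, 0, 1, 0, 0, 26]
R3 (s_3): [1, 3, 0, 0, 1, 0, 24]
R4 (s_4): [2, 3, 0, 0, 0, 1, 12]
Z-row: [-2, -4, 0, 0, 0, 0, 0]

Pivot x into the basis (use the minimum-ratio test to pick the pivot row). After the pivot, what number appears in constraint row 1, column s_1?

1/3

Ratio test on column x — row 1: 5/3 = 5/3; row 2: 26/2 = 13; row 3: 24/1 = 24; row 4: 12/2 = 6. Minimum is 5/3 at row 1 (s_1 leaves); pivot element 3.
Divide row 1 by 3; eliminate column x from the other rows.
In the new row 1, the s_1 entry is the old entry divided by the pivot: 1/3 = 1/3.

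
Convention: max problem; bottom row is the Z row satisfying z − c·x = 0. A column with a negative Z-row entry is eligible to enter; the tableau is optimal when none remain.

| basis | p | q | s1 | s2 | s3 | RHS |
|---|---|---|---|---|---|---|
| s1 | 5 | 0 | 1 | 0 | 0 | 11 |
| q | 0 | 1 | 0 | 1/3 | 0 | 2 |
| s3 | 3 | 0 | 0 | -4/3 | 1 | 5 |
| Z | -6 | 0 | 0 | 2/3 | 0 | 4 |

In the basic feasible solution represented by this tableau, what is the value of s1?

s1 is basic (row 1); its value is the RHS of that row, 11.

11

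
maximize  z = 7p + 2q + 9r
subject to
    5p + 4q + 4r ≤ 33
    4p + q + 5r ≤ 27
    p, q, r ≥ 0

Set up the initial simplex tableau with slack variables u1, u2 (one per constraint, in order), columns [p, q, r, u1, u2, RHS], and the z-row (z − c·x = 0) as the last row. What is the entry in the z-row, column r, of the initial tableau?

The z-row carries the negated objective coefficients: the r entry is -9.

-9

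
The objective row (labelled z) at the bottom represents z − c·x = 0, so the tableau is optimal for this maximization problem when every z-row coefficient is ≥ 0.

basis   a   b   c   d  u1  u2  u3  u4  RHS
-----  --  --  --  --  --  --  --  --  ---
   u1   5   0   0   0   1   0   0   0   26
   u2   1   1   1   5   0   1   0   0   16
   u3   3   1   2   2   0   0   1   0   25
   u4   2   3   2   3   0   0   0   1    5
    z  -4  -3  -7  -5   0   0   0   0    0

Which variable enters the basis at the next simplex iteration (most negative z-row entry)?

c

Negative z-row entries: a: -4, b: -3, c: -7, d: -5.
The most negative is -7 in column c, so c enters.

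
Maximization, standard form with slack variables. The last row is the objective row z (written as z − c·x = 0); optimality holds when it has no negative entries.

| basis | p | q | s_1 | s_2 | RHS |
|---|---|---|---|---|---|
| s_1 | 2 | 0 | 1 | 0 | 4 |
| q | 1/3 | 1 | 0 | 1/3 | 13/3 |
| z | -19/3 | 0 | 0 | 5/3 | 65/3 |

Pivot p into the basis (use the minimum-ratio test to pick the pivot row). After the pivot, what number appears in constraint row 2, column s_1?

-1/6

Ratio test on column p — row 1: 4/2 = 2; row 2: (13/3)/(1/3) = 13. Minimum is 2 at row 1 (s_1 leaves); pivot element 2.
Divide row 1 by 2; eliminate column p from the other rows.
Row 2 update in column s_1: 0 − (1/3)·(1/2) = -1/6.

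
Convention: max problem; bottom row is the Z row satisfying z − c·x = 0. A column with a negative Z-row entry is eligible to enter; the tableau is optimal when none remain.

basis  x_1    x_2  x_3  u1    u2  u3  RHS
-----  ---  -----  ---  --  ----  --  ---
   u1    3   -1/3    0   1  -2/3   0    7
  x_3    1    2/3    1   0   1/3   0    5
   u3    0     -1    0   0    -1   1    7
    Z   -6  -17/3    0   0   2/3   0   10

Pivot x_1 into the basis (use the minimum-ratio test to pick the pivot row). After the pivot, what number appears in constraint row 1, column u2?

-2/9

Ratio test on column x_1 — row 1: 7/3 = 7/3; row 2: 5/1 = 5; row 3: entry 0 ≤ 0. Minimum is 7/3 at row 1 (u1 leaves); pivot element 3.
Divide row 1 by 3; eliminate column x_1 from the other rows.
In the new row 1, the u2 entry is the old entry divided by the pivot: (-2/3)/3 = -2/9.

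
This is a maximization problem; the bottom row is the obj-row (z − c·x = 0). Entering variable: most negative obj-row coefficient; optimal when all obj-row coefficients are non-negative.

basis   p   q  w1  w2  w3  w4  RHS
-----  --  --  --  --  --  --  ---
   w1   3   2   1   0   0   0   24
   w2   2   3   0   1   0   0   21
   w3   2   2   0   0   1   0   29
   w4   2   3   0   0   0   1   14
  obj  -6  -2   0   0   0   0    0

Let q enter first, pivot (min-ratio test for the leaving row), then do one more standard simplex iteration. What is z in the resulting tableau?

42

Ratio test on column q — row 1: 24/2 = 12; row 2: 21/3 = 7; row 3: 29/2 = 29/2; row 4: 14/3 = 14/3. Minimum is 14/3 at row 4 (w4 leaves); pivot element 3.
Pivot on row 4; the obj-row RHS becomes 0 − (-2)·(14/3) = 28/3.
Next entering variable (most negative obj-row entry -14/3): p.
Ratio test on column p — row 1: (44/3)/(5/3) = 44/5; row 2: entry 0 ≤ 0; row 3: (59/3)/(2/3) = 59/2; row 4: (14/3)/(2/3) = 7. Minimum is 7 at row 4 (q leaves); pivot element 2/3.
After the second pivot the obj-row RHS is 28/3 − (-14/3)·7 = 42.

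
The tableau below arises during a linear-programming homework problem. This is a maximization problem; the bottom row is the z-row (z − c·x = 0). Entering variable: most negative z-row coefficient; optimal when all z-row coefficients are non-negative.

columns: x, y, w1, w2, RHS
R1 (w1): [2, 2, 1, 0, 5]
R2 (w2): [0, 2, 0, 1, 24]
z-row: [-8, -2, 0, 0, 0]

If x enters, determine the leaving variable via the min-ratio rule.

w1

Column x entries and ratios — w1: 5/2 = 5/2; w2: 0 ≤ 0, skip.
Smallest ratio is 5/2 in the row of w1, so w1 leaves.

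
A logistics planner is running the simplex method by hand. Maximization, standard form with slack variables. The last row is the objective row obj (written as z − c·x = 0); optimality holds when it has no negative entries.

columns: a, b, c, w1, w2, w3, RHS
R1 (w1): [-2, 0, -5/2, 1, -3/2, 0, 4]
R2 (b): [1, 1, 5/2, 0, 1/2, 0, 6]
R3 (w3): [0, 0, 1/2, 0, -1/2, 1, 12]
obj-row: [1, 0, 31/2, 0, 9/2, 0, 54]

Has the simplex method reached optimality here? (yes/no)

yes

Every obj-row coefficient is ≥ 0, so the tableau is optimal.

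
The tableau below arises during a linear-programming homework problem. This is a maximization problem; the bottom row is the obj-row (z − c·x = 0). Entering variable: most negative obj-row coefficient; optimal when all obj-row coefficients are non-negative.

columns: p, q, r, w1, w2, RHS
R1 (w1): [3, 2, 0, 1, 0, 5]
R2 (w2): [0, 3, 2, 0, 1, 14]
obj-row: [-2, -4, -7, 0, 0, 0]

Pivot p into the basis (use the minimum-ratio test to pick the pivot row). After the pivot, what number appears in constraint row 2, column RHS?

14

Ratio test on column p — row 1: 5/3 = 5/3; row 2: entry 0 ≤ 0. Minimum is 5/3 at row 1 (w1 leaves); pivot element 3.
Divide row 1 by 3; eliminate column p from the other rows.
Row 2 update in column RHS: 14 − 0·(5/3) = 14.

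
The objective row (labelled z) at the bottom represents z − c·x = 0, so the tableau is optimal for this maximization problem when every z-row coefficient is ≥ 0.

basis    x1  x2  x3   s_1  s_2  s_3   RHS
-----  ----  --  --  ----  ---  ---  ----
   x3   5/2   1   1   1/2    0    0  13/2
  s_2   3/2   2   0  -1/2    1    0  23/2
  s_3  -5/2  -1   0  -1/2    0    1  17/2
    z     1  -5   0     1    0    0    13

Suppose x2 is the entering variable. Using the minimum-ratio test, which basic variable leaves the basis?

s_2

Column x2 entries and ratios — x3: (13/2)/1 = 13/2; s_2: (23/2)/2 = 23/4; s_3: -1 ≤ 0, skip.
Smallest ratio is 23/4 in the row of s_2, so s_2 leaves.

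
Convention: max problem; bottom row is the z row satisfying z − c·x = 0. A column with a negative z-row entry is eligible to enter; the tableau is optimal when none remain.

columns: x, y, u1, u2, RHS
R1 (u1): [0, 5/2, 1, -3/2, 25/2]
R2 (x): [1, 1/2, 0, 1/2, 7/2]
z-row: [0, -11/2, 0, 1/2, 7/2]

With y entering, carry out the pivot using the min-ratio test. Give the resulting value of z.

31

Ratio test on column y — row 1: (25/2)/(5/2) = 5; row 2: (7/2)/(1/2) = 7. Minimum is 5 at row 1 (u1 leaves); pivot element 5/2.
Pivot on row 1; the z-row RHS becomes 7/2 − (-11/2)·5 = 31.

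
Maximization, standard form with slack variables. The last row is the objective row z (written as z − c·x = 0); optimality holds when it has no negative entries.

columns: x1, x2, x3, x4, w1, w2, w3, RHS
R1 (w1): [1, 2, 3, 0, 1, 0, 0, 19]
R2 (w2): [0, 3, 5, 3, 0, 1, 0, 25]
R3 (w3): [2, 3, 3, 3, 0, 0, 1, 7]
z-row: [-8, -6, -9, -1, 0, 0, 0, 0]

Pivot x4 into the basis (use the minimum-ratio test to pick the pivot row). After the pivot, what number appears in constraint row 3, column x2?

Ratio test on column x4 — row 1: entry 0 ≤ 0; row 2: 25/3 = 25/3; row 3: 7/3 = 7/3. Minimum is 7/3 at row 3 (w3 leaves); pivot element 3.
Divide row 3 by 3; eliminate column x4 from the other rows.
In the new row 3, the x2 entry is the old entry divided by the pivot: 3/3 = 1.

1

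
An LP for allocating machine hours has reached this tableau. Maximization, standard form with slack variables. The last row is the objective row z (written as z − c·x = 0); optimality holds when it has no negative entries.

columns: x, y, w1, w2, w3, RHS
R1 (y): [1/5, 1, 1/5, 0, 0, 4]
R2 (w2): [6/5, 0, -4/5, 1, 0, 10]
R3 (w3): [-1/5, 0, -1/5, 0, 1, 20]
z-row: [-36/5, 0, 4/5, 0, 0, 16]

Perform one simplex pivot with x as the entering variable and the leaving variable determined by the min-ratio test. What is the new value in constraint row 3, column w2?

Ratio test on column x — row 1: 4/(1/5) = 20; row 2: 10/(6/5) = 25/3; row 3: entry -1/5 ≤ 0. Minimum is 25/3 at row 2 (w2 leaves); pivot element 6/5.
Divide row 2 by 6/5; eliminate column x from the other rows.
Row 3 update in column w2: 0 − (-1/5)·(5/6) = 1/6.

1/6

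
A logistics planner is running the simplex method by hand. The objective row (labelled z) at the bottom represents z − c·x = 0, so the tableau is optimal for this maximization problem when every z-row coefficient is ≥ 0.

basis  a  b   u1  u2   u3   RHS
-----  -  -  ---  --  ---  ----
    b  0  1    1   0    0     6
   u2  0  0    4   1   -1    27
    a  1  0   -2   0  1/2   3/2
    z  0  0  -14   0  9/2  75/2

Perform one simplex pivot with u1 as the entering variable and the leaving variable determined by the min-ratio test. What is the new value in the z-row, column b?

Ratio test on column u1 — row 1: 6/1 = 6; row 2: 27/4 = 27/4; row 3: entry -2 ≤ 0. Minimum is 6 at row 1 (b leaves); pivot element 1.
Divide row 1 by 1; eliminate column u1 from the other rows.
z-row update in column b: 0 − (-14)·1 = 14.

14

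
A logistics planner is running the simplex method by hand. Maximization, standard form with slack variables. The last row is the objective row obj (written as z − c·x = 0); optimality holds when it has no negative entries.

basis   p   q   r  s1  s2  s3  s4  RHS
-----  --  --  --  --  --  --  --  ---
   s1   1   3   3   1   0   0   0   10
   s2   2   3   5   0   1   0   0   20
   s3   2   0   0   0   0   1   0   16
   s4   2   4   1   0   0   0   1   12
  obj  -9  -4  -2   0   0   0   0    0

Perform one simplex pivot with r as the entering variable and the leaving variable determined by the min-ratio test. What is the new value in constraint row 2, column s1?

-5/3

Ratio test on column r — row 1: 10/3 = 10/3; row 2: 20/5 = 4; row 3: entry 0 ≤ 0; row 4: 12/1 = 12. Minimum is 10/3 at row 1 (s1 leaves); pivot element 3.
Divide row 1 by 3; eliminate column r from the other rows.
Row 2 update in column s1: 0 − 5·(1/3) = -5/3.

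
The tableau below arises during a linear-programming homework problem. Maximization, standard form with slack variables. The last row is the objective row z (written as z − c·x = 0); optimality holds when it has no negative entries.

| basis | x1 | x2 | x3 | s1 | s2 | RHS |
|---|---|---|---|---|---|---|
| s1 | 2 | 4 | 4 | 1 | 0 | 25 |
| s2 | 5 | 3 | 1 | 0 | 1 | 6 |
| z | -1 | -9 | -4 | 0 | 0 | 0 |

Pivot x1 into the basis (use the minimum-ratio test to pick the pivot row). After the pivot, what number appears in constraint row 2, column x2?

Ratio test on column x1 — row 1: 25/2 = 25/2; row 2: 6/5 = 6/5. Minimum is 6/5 at row 2 (s2 leaves); pivot element 5.
Divide row 2 by 5; eliminate column x1 from the other rows.
In the new row 2, the x2 entry is the old entry divided by the pivot: 3/5 = 3/5.

3/5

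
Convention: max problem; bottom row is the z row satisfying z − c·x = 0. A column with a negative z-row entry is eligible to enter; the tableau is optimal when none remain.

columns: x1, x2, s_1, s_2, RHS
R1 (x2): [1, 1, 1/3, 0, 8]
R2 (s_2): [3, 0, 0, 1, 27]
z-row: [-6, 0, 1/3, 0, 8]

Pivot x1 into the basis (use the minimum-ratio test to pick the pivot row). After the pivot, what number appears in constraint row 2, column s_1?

Ratio test on column x1 — row 1: 8/1 = 8; row 2: 27/3 = 9. Minimum is 8 at row 1 (x2 leaves); pivot element 1.
Divide row 1 by 1; eliminate column x1 from the other rows.
Row 2 update in column s_1: 0 − 3·(1/3) = -1.

-1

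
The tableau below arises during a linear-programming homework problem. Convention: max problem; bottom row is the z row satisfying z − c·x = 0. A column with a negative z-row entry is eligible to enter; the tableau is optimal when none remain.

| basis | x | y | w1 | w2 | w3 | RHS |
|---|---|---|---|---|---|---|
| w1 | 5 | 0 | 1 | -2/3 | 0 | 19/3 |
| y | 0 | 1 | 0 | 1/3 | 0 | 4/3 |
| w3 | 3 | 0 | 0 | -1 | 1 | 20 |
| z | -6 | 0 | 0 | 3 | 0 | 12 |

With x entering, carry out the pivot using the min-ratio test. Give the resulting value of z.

98/5

Ratio test on column x — row 1: (19/3)/5 = 19/15; row 2: entry 0 ≤ 0; row 3: 20/3 = 20/3. Minimum is 19/15 at row 1 (w1 leaves); pivot element 5.
Pivot on row 1; the z-row RHS becomes 12 − (-6)·(19/15) = 98/5.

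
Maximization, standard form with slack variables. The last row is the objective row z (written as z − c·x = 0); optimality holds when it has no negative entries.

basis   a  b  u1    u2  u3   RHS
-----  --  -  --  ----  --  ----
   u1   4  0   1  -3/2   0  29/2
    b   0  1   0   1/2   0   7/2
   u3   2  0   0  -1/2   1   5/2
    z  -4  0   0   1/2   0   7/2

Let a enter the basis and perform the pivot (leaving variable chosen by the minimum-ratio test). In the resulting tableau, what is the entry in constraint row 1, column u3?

Ratio test on column a — row 1: (29/2)/4 = 29/8; row 2: entry 0 ≤ 0; row 3: (5/2)/2 = 5/4. Minimum is 5/4 at row 3 (u3 leaves); pivot element 2.
Divide row 3 by 2; eliminate column a from the other rows.
Row 1 update in column u3: 0 − 4·(1/2) = -2.

-2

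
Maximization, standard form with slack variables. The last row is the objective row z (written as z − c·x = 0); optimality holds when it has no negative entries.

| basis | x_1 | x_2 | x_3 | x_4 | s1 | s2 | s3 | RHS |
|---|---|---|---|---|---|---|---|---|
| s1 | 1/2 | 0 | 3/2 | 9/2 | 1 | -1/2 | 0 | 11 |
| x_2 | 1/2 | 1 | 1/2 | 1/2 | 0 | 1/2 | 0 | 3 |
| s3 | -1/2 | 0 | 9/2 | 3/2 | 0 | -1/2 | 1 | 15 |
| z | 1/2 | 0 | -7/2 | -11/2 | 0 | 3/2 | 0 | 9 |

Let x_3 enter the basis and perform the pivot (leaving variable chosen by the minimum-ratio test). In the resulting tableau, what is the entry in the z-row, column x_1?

1/9

Ratio test on column x_3 — row 1: 11/(3/2) = 22/3; row 2: 3/(1/2) = 6; row 3: 15/(9/2) = 10/3. Minimum is 10/3 at row 3 (s3 leaves); pivot element 9/2.
Divide row 3 by 9/2; eliminate column x_3 from the other rows.
z-row update in column x_1: 1/2 − (-7/2)·(-1/9) = 1/9.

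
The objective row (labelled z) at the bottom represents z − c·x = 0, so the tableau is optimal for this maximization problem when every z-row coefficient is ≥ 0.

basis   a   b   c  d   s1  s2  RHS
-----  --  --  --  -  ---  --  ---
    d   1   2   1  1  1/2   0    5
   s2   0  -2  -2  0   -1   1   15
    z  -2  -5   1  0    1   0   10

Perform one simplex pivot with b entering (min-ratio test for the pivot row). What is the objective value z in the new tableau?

45/2

Ratio test on column b — row 1: 5/2 = 5/2; row 2: entry -2 ≤ 0. Minimum is 5/2 at row 1 (d leaves); pivot element 2.
Pivot on row 1; the z-row RHS becomes 10 − (-5)·(5/2) = 45/2.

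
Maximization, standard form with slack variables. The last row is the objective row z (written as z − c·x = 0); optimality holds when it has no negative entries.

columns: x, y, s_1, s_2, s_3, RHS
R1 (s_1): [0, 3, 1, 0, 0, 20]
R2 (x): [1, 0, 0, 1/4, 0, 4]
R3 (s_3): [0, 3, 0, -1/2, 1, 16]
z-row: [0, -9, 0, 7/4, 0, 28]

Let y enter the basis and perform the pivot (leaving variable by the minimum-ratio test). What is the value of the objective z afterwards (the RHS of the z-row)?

76

Ratio test on column y — row 1: 20/3 = 20/3; row 2: entry 0 ≤ 0; row 3: 16/3 = 16/3. Minimum is 16/3 at row 3 (s_3 leaves); pivot element 3.
Pivot on row 3; the z-row RHS becomes 28 − (-9)·(16/3) = 76.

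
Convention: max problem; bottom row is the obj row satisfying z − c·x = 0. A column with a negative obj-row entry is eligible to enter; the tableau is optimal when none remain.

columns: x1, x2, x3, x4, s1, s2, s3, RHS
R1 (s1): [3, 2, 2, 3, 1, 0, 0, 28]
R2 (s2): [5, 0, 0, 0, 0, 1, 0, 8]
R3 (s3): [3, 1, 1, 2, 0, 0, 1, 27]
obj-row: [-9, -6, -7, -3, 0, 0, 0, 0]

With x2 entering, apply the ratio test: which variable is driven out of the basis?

Column x2 entries and ratios — s1: 28/2 = 14; s2: 0 ≤ 0, skip; s3: 27/1 = 27.
Smallest ratio is 14 in the row of s1, so s1 leaves.

s1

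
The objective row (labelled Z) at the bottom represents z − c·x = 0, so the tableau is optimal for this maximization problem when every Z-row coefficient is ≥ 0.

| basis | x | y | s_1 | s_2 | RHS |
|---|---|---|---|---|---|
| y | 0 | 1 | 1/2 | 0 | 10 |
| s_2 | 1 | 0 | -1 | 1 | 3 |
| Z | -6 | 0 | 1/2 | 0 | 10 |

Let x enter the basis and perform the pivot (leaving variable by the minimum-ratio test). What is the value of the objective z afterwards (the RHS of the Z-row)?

28

Ratio test on column x — row 1: entry 0 ≤ 0; row 2: 3/1 = 3. Minimum is 3 at row 2 (s_2 leaves); pivot element 1.
Pivot on row 2; the Z-row RHS becomes 10 − (-6)·3 = 28.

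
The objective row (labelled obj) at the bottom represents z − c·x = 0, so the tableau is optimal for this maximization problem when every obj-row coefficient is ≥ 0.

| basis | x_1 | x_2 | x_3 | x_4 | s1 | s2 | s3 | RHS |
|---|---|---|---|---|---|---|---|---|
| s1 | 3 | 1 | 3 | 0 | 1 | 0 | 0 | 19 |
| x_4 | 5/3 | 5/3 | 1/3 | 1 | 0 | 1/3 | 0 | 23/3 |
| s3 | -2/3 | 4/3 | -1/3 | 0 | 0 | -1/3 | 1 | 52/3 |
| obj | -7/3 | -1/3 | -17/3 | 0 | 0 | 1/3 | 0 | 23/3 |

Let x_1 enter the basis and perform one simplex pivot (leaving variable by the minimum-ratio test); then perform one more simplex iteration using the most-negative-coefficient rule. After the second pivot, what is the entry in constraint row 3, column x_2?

Ratio test on column x_1 — row 1: 19/3 = 19/3; row 2: (23/3)/(5/3) = 23/5; row 3: entry -2/3 ≤ 0. Minimum is 23/5 at row 2 (x_4 leaves); pivot element 5/3.
Divide row 2 by 5/3; eliminate column x_1 from the other rows.
Second iteration: most negative obj-row entry is -26/5 in column x_3, so x_3 enters.
Ratio test on column x_3 — row 1: (26/5)/(12/5) = 13/6; row 2: (23/5)/(1/5) = 23; row 3: entry -1/5 ≤ 0. Minimum is 13/6 at row 1 (s1 leaves); pivot element 12/5.
Divide row 1 by 12/5; eliminate column x_3 from the other rows.
After both pivots, the entry at constraint row 3, column x_2 is 11/6.

11/6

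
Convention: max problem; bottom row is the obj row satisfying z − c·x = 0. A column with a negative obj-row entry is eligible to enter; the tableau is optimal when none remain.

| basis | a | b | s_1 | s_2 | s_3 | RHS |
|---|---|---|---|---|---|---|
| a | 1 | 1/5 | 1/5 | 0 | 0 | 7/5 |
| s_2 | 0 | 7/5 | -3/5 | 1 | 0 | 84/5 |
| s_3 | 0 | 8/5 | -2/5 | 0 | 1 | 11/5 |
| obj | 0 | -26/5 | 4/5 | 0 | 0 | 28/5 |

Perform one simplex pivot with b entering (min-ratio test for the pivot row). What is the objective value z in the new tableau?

51/4

Ratio test on column b — row 1: (7/5)/(1/5) = 7; row 2: (84/5)/(7/5) = 12; row 3: (11/5)/(8/5) = 11/8. Minimum is 11/8 at row 3 (s_3 leaves); pivot element 8/5.
Pivot on row 3; the obj-row RHS becomes 28/5 − (-26/5)·(11/8) = 51/4.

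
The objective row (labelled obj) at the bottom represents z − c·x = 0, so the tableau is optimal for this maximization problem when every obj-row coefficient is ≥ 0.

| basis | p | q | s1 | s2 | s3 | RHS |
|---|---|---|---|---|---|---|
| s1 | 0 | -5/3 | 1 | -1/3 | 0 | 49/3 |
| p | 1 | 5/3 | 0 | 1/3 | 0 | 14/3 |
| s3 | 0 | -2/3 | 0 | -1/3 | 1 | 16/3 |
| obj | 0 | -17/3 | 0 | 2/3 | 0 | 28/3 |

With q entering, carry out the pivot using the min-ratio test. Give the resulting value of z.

126/5

Ratio test on column q — row 1: entry -5/3 ≤ 0; row 2: (14/3)/(5/3) = 14/5; row 3: entry -2/3 ≤ 0. Minimum is 14/5 at row 2 (p leaves); pivot element 5/3.
Pivot on row 2; the obj-row RHS becomes 28/3 − (-17/3)·(14/5) = 126/5.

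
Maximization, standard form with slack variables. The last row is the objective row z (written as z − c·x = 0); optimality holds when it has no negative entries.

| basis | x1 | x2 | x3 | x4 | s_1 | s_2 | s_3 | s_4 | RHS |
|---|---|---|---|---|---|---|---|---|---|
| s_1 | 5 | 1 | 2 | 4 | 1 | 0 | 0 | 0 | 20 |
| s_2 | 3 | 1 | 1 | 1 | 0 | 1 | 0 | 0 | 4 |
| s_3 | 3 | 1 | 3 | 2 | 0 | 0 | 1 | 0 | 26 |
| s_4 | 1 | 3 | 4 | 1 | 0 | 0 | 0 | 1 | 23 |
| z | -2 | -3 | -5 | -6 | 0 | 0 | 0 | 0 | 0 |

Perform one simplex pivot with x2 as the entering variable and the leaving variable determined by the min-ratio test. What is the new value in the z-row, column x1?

Ratio test on column x2 — row 1: 20/1 = 20; row 2: 4/1 = 4; row 3: 26/1 = 26; row 4: 23/3 = 23/3. Minimum is 4 at row 2 (s_2 leaves); pivot element 1.
Divide row 2 by 1; eliminate column x2 from the other rows.
z-row update in column x1: -2 − (-3)·3 = 7.

7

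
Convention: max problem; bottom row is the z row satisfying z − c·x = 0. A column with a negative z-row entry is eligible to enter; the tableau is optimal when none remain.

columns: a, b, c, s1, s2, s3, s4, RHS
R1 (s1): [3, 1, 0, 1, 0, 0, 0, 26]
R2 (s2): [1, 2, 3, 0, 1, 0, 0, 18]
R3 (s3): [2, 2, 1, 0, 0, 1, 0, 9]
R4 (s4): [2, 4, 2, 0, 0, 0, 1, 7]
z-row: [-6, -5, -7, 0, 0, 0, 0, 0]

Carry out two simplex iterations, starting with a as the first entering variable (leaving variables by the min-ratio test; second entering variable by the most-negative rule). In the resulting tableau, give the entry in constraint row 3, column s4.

Ratio test on column a — row 1: 26/3 = 26/3; row 2: 18/1 = 18; row 3: 9/2 = 9/2; row 4: 7/2 = 7/2. Minimum is 7/2 at row 4 (s4 leaves); pivot element 2.
Divide row 4 by 2; eliminate column a from the other rows.
Second iteration: most negative z-row entry is -1 in column c, so c enters.
Ratio test on column c — row 1: entry -3 ≤ 0; row 2: (29/2)/2 = 29/4; row 3: entry -1 ≤ 0; row 4: (7/2)/1 = 7/2. Minimum is 7/2 at row 4 (a leaves); pivot element 1.
Divide row 4 by 1; eliminate column c from the other rows.
After both pivots, the entry at constraint row 3, column s4 is -1/2.

-1/2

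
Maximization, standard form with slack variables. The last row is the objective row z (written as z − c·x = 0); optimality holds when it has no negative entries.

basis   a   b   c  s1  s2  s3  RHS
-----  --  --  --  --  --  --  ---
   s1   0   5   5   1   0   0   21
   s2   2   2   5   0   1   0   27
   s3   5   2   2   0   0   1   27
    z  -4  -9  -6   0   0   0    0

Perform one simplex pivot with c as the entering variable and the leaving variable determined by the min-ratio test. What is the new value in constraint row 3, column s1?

Ratio test on column c — row 1: 21/5 = 21/5; row 2: 27/5 = 27/5; row 3: 27/2 = 27/2. Minimum is 21/5 at row 1 (s1 leaves); pivot element 5.
Divide row 1 by 5; eliminate column c from the other rows.
Row 3 update in column s1: 0 − 2·(1/5) = -2/5.

-2/5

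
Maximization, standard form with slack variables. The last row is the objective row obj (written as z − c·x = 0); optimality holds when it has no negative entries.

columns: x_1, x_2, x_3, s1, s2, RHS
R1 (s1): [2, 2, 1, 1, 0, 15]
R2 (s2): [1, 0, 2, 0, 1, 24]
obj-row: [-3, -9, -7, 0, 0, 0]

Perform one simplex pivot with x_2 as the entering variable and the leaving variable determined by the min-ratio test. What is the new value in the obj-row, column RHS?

Ratio test on column x_2 — row 1: 15/2 = 15/2; row 2: entry 0 ≤ 0. Minimum is 15/2 at row 1 (s1 leaves); pivot element 2.
Divide row 1 by 2; eliminate column x_2 from the other rows.
obj-row update in column RHS: 0 − (-9)·(15/2) = 135/2.

135/2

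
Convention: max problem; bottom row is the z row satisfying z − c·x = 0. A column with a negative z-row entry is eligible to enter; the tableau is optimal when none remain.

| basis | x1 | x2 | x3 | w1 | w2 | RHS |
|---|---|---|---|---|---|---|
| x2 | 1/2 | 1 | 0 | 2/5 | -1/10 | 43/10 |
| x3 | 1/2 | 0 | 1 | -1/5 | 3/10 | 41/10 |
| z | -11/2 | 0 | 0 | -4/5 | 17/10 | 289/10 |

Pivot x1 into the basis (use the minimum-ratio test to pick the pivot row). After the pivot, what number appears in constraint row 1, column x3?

-1

Ratio test on column x1 — row 1: (43/10)/(1/2) = 43/5; row 2: (41/10)/(1/2) = 41/5. Minimum is 41/5 at row 2 (x3 leaves); pivot element 1/2.
Divide row 2 by 1/2; eliminate column x1 from the other rows.
Row 1 update in column x3: 0 − (1/2)·2 = -1.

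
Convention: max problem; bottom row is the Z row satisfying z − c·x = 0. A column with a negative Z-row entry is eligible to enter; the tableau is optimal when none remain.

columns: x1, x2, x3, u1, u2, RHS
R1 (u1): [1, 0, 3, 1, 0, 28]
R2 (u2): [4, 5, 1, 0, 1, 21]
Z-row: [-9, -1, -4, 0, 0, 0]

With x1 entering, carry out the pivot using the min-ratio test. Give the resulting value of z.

Ratio test on column x1 — row 1: 28/1 = 28; row 2: 21/4 = 21/4. Minimum is 21/4 at row 2 (u2 leaves); pivot element 4.
Pivot on row 2; the Z-row RHS becomes 0 − (-9)·(21/4) = 189/4.

189/4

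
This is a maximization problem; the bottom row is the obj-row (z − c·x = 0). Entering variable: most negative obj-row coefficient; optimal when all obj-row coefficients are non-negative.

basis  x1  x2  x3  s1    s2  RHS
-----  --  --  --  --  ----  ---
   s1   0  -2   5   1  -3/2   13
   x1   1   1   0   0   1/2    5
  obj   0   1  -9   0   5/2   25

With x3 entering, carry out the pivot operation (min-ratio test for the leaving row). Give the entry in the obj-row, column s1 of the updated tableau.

Ratio test on column x3 — row 1: 13/5 = 13/5; row 2: entry 0 ≤ 0. Minimum is 13/5 at row 1 (s1 leaves); pivot element 5.
Divide row 1 by 5; eliminate column x3 from the other rows.
obj-row update in column s1: 0 − (-9)·(1/5) = 9/5.

9/5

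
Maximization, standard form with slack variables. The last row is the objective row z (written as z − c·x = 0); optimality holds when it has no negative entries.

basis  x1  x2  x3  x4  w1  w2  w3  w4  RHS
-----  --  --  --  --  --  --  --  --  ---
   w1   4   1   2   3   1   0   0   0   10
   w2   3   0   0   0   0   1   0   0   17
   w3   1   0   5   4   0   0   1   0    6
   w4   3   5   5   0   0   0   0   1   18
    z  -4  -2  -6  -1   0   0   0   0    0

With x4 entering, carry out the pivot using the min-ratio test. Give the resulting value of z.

Ratio test on column x4 — row 1: 10/3 = 10/3; row 2: entry 0 ≤ 0; row 3: 6/4 = 3/2; row 4: entry 0 ≤ 0. Minimum is 3/2 at row 3 (w3 leaves); pivot element 4.
Pivot on row 3; the z-row RHS becomes 0 − (-1)·(3/2) = 3/2.

3/2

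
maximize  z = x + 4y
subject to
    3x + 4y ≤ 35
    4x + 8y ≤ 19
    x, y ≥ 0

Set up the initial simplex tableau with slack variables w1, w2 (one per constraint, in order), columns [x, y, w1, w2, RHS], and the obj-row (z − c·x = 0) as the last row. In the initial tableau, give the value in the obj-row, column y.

-4

The obj-row carries the negated objective coefficients: the y entry is -4.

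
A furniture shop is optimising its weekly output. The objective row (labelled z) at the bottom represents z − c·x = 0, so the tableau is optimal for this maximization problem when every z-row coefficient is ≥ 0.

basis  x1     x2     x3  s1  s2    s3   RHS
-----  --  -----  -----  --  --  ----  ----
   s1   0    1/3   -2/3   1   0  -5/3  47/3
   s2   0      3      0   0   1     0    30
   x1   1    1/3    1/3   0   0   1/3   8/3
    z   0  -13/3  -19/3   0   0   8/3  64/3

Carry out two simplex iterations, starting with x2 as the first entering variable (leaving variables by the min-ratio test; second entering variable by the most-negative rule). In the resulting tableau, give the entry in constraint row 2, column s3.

Ratio test on column x2 — row 1: (47/3)/(1/3) = 47; row 2: 30/3 = 10; row 3: (8/3)/(1/3) = 8. Minimum is 8 at row 3 (x1 leaves); pivot element 1/3.
Divide row 3 by 1/3; eliminate column x2 from the other rows.
Second iteration: most negative z-row entry is -2 in column x3, so x3 enters.
Ratio test on column x3 — row 1: entry -1 ≤ 0; row 2: entry -3 ≤ 0; row 3: 8/1 = 8. Minimum is 8 at row 3 (x2 leaves); pivot element 1.
Divide row 3 by 1; eliminate column x3 from the other rows.
After both pivots, the entry at constraint row 2, column s3 is 0.

0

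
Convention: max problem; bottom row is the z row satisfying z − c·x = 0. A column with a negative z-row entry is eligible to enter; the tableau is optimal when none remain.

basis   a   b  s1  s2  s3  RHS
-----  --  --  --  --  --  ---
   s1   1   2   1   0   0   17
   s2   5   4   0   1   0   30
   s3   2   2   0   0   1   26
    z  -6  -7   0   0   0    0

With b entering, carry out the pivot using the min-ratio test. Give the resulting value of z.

105/2

Ratio test on column b — row 1: 17/2 = 17/2; row 2: 30/4 = 15/2; row 3: 26/2 = 13. Minimum is 15/2 at row 2 (s2 leaves); pivot element 4.
Pivot on row 2; the z-row RHS becomes 0 − (-7)·(15/2) = 105/2.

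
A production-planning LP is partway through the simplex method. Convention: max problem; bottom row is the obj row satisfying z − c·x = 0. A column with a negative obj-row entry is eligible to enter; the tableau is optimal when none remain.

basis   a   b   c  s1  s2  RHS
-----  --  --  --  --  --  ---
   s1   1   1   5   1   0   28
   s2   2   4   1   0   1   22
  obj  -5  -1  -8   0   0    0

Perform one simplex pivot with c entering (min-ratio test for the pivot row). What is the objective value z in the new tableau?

224/5

Ratio test on column c — row 1: 28/5 = 28/5; row 2: 22/1 = 22. Minimum is 28/5 at row 1 (s1 leaves); pivot element 5.
Pivot on row 1; the obj-row RHS becomes 0 − (-8)·(28/5) = 224/5.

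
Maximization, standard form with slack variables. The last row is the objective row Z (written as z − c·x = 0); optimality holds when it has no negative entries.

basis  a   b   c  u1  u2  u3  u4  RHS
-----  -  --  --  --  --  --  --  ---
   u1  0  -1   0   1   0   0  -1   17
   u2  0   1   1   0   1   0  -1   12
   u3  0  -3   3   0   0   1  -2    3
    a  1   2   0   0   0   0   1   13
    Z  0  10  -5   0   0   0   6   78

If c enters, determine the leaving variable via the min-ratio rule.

Column c entries and ratios — u1: 0 ≤ 0, skip; u2: 12/1 = 12; u3: 3/3 = 1; a: 0 ≤ 0, skip.
Smallest ratio is 1 in the row of u3, so u3 leaves.

u3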